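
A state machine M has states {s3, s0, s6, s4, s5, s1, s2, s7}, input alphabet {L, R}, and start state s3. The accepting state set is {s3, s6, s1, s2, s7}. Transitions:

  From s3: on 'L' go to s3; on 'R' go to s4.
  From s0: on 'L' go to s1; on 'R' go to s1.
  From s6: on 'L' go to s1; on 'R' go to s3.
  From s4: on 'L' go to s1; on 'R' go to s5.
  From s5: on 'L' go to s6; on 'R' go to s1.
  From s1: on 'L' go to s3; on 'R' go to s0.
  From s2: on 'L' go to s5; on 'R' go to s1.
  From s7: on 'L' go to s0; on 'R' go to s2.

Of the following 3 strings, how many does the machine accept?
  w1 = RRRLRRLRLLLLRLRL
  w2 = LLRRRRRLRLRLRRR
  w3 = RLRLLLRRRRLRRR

w1: s3 → s4 → s5 → s1 → s3 → s4 → s5 → s6 → s3 → s3 → s3 → s3 → s3 → s4 → s1 → s0 → s1  → end s1, accepted
w2: s3 → s3 → s3 → s4 → s5 → s1 → s0 → s1 → s3 → s4 → s1 → s0 → s1 → s0 → s1 → s0  → end s0, rejected
w3: s3 → s4 → s1 → s0 → s1 → s3 → s3 → s4 → s5 → s1 → s0 → s1 → s0 → s1 → s0  → end s0, rejected

1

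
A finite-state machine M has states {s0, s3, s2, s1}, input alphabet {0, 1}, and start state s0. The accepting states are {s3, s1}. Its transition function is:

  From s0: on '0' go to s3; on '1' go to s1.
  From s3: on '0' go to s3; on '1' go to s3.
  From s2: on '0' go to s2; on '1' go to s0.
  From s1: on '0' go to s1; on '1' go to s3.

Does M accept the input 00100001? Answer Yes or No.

s0 → s3 → s3 → s3 → s3 → s3 → s3 → s3 → s3
End state s3 is accepting.

Yes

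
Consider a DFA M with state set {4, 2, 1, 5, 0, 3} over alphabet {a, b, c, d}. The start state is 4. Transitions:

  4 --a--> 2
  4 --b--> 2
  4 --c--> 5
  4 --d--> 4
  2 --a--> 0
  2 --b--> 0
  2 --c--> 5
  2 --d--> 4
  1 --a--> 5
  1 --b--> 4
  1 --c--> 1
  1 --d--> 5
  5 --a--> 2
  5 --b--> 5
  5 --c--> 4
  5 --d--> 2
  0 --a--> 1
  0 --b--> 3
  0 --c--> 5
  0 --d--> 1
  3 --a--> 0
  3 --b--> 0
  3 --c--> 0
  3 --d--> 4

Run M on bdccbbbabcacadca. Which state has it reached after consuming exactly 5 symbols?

2

4 → 2 → 4 → 5 → 4 → 2
After 5 symbols: 2.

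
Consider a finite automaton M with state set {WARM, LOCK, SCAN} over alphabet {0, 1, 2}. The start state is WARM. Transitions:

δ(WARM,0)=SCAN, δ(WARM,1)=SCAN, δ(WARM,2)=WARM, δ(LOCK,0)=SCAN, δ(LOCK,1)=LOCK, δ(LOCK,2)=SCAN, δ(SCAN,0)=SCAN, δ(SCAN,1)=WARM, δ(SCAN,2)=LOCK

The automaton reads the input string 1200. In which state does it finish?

Trace: WARM -1-> SCAN -2-> LOCK -0-> SCAN -0-> SCAN

SCAN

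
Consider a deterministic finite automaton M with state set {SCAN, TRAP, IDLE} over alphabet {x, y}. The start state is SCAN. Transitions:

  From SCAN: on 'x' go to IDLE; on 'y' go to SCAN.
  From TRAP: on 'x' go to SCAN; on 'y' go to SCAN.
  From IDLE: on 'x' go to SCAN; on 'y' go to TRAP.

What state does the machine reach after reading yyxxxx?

SCAN → SCAN → SCAN → IDLE → SCAN → IDLE → SCAN

SCAN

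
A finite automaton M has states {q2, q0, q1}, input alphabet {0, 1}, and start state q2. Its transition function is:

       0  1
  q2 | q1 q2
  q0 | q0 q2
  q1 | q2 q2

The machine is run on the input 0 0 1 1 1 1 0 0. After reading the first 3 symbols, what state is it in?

q2 → q1 → q2 → q2
After 3 symbols: q2.

q2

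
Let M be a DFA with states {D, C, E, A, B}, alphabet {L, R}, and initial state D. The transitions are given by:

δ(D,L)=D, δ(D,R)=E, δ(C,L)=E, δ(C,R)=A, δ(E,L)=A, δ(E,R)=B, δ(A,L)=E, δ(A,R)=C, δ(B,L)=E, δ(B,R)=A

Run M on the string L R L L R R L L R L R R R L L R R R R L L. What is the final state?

Trace: D -L-> D -R-> E -L-> A -L-> E -R-> B -R-> A -L-> E -L-> A -R-> C -L-> E -R-> B -R-> A -R-> C -L-> E -L-> A -R-> C -R-> A -R-> C -R-> A -L-> E -L-> A

A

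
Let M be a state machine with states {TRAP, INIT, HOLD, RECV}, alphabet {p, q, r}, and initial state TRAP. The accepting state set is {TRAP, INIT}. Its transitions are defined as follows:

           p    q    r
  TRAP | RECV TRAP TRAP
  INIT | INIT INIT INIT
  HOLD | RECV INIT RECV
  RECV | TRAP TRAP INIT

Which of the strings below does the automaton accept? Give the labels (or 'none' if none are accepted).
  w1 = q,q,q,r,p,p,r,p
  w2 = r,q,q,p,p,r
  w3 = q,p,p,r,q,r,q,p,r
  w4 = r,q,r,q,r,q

w2, w3, w4

w1:
  start at TRAP
  read 'q': TRAP → TRAP
  read 'q': TRAP → TRAP
  read 'q': TRAP → TRAP
  read 'r': TRAP → TRAP
  read 'p': TRAP → RECV
  read 'p': RECV → TRAP
  read 'r': TRAP → TRAP
  read 'p': TRAP → RECV
  end RECV, rejected
w2:
  start at TRAP
  read 'r': TRAP → TRAP
  read 'q': TRAP → TRAP
  read 'q': TRAP → TRAP
  read 'p': TRAP → RECV
  read 'p': RECV → TRAP
  read 'r': TRAP → TRAP
  end TRAP, accepted
w3:
  start at TRAP
  read 'q': TRAP → TRAP
  read 'p': TRAP → RECV
  read 'p': RECV → TRAP
  read 'r': TRAP → TRAP
  read 'q': TRAP → TRAP
  read 'r': TRAP → TRAP
  read 'q': TRAP → TRAP
  read 'p': TRAP → RECV
  read 'r': RECV → INIT
  end INIT, accepted
w4:
  start at TRAP
  read 'r': TRAP → TRAP
  read 'q': TRAP → TRAP
  read 'r': TRAP → TRAP
  read 'q': TRAP → TRAP
  read 'r': TRAP → TRAP
  read 'q': TRAP → TRAP
  end TRAP, accepted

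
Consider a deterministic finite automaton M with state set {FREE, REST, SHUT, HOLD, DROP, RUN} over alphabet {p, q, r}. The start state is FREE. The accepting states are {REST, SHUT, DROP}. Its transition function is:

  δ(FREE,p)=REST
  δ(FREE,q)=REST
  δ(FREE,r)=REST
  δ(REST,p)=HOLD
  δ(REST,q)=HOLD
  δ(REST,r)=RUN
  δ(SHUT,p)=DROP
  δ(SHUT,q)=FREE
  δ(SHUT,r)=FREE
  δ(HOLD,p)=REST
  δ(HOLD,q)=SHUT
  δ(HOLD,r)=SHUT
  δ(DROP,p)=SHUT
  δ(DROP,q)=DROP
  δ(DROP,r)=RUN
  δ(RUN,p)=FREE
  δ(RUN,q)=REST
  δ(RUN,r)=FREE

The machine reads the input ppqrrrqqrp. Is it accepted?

start at FREE
read 'p': FREE → REST
read 'p': REST → HOLD
read 'q': HOLD → SHUT
read 'r': SHUT → FREE
read 'r': FREE → REST
read 'r': REST → RUN
read 'q': RUN → REST
read 'q': REST → HOLD
read 'r': HOLD → SHUT
read 'p': SHUT → DROP
End state DROP is accepting.

Yes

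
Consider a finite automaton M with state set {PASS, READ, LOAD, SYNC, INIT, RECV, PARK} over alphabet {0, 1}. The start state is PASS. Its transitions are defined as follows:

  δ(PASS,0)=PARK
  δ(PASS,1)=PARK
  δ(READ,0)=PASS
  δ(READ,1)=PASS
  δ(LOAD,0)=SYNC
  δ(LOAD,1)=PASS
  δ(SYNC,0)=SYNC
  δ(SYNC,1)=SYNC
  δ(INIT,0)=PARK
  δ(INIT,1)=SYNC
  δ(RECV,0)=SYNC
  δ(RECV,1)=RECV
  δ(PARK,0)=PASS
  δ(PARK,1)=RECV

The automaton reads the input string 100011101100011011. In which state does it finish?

start at PASS
read '1': PASS → PARK
read '0': PARK → PASS
read '0': PASS → PARK
read '0': PARK → PASS
read '1': PASS → PARK
read '1': PARK → RECV
read '1': RECV → RECV
read '0': RECV → SYNC
read '1': SYNC → SYNC
read '1': SYNC → SYNC
read '0': SYNC → SYNC
read '0': SYNC → SYNC
read '0': SYNC → SYNC
read '1': SYNC → SYNC
read '1': SYNC → SYNC
read '0': SYNC → SYNC
read '1': SYNC → SYNC
read '1': SYNC → SYNC

SYNC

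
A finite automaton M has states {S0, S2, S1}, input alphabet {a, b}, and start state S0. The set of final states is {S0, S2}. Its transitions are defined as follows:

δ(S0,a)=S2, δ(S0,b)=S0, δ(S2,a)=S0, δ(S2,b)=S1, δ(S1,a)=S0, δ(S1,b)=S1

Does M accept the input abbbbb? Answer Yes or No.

No

S0 → S2 → S1 → S1 → S1 → S1 → S1
End state S1 is not accepting.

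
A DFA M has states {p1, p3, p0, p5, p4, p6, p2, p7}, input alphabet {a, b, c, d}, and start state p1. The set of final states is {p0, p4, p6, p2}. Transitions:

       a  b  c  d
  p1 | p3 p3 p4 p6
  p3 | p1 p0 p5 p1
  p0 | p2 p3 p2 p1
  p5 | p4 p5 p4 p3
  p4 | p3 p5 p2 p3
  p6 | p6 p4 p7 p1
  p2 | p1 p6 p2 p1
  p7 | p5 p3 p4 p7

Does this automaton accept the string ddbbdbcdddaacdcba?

Yes

p1 → p6 → p1 → p3 → p0 → p1 → p3 → p5 → p3 → p1 → p6 → p6 → p6 → p7 → p7 → p4 → p5 → p4
End state p4 is accepting.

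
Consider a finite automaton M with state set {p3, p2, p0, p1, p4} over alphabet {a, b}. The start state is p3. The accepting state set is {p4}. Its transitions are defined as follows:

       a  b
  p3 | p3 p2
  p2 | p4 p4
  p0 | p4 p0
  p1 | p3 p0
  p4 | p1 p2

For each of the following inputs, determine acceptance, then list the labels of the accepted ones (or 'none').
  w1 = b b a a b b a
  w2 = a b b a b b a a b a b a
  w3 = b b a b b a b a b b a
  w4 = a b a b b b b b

w2

w1:
  start at p3
  read 'b': p3 → p2
  read 'b': p2 → p4
  read 'a': p4 → p1
  read 'a': p1 → p3
  read 'b': p3 → p2
  read 'b': p2 → p4
  read 'a': p4 → p1
  end p1, rejected
w2:
  start at p3
  read 'a': p3 → p3
  read 'b': p3 → p2
  read 'b': p2 → p4
  read 'a': p4 → p1
  read 'b': p1 → p0
  read 'b': p0 → p0
  read 'a': p0 → p4
  read 'a': p4 → p1
  read 'b': p1 → p0
  read 'a': p0 → p4
  read 'b': p4 → p2
  read 'a': p2 → p4
  end p4, accepted
w3:
  start at p3
  read 'b': p3 → p2
  read 'b': p2 → p4
  read 'a': p4 → p1
  read 'b': p1 → p0
  read 'b': p0 → p0
  read 'a': p0 → p4
  read 'b': p4 → p2
  read 'a': p2 → p4
  read 'b': p4 → p2
  read 'b': p2 → p4
  read 'a': p4 → p1
  end p1, rejected
w4:
  start at p3
  read 'a': p3 → p3
  read 'b': p3 → p2
  read 'a': p2 → p4
  read 'b': p4 → p2
  read 'b': p2 → p4
  read 'b': p4 → p2
  read 'b': p2 → p4
  read 'b': p4 → p2
  end p2, rejected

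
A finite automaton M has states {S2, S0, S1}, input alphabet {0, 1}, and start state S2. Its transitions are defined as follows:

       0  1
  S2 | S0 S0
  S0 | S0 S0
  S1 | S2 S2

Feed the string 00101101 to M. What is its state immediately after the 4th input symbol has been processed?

Trace: S2 -0-> S0 -0-> S0 -1-> S0 -0-> S0
After 4 symbols: S0.

S0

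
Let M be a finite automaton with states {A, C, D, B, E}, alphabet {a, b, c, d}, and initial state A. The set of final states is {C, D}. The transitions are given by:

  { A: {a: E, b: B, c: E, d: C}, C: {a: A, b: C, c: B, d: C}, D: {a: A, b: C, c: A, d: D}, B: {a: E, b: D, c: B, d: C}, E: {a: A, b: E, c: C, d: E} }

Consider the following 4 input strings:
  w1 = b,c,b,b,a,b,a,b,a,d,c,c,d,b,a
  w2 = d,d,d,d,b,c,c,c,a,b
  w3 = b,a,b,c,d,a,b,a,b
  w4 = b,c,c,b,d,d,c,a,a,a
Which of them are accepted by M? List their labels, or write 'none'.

none

w1:
  start at A
  read 'b': A → B
  read 'c': B → B
  read 'b': B → D
  read 'b': D → C
  read 'a': C → A
  read 'b': A → B
  read 'a': B → E
  read 'b': E → E
  read 'a': E → A
  read 'd': A → C
  read 'c': C → B
  read 'c': B → B
  read 'd': B → C
  read 'b': C → C
  read 'a': C → A
  end A, rejected
w2:
  start at A
  read 'd': A → C
  read 'd': C → C
  read 'd': C → C
  read 'd': C → C
  read 'b': C → C
  read 'c': C → B
  read 'c': B → B
  read 'c': B → B
  read 'a': B → E
  read 'b': E → E
  end E, rejected
w3:
  start at A
  read 'b': A → B
  read 'a': B → E
  read 'b': E → E
  read 'c': E → C
  read 'd': C → C
  read 'a': C → A
  read 'b': A → B
  read 'a': B → E
  read 'b': E → E
  end E, rejected
w4:
  start at A
  read 'b': A → B
  read 'c': B → B
  read 'c': B → B
  read 'b': B → D
  read 'd': D → D
  read 'd': D → D
  read 'c': D → A
  read 'a': A → E
  read 'a': E → A
  read 'a': A → E
  end E, rejected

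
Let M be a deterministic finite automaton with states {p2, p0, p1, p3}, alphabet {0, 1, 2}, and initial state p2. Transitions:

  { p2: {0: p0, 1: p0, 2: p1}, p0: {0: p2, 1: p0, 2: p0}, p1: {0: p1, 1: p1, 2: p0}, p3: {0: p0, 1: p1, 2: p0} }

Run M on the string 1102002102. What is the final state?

p1

p2 → p0 → p0 → p2 → p1 → p1 → p1 → p0 → p0 → p2 → p1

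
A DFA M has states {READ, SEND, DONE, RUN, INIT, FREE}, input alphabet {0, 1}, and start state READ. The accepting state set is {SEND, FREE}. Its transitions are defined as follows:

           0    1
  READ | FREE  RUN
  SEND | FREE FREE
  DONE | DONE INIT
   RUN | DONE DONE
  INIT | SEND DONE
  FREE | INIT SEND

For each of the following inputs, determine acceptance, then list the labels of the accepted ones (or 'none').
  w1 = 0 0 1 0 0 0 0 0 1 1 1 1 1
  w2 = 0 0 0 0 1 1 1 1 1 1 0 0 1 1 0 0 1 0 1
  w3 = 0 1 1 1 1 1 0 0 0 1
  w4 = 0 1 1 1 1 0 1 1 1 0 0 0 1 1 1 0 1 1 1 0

w3

w1: Trace: READ -0-> FREE -0-> INIT -1-> DONE -0-> DONE -0-> DONE -0-> DONE -0-> DONE -0-> DONE -1-> INIT -1-> DONE -1-> INIT -1-> DONE -1-> INIT  → end INIT, rejected
w2: Trace: READ -0-> FREE -0-> INIT -0-> SEND -0-> FREE -1-> SEND -1-> FREE -1-> SEND -1-> FREE -1-> SEND -1-> FREE -0-> INIT -0-> SEND -1-> FREE -1-> SEND -0-> FREE -0-> INIT -1-> DONE -0-> DONE -1-> INIT  → end INIT, rejected
w3: Trace: READ -0-> FREE -1-> SEND -1-> FREE -1-> SEND -1-> FREE -1-> SEND -0-> FREE -0-> INIT -0-> SEND -1-> FREE  → end FREE, accepted
w4: Trace: READ -0-> FREE -1-> SEND -1-> FREE -1-> SEND -1-> FREE -0-> INIT -1-> DONE -1-> INIT -1-> DONE -0-> DONE -0-> DONE -0-> DONE -1-> INIT -1-> DONE -1-> INIT -0-> SEND -1-> FREE -1-> SEND -1-> FREE -0-> INIT  → end INIT, rejected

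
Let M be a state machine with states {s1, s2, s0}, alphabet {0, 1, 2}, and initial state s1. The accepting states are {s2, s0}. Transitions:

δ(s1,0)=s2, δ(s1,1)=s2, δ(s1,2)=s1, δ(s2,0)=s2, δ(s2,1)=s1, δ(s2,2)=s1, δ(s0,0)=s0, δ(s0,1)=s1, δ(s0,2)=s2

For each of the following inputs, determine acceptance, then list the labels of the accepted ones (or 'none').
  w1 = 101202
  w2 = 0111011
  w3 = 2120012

w2

w1: s1 → s2 → s2 → s1 → s1 → s2 → s1  → end s1, rejected
w2: s1 → s2 → s1 → s2 → s1 → s2 → s1 → s2  → end s2, accepted
w3: s1 → s1 → s2 → s1 → s2 → s2 → s1 → s1  → end s1, rejected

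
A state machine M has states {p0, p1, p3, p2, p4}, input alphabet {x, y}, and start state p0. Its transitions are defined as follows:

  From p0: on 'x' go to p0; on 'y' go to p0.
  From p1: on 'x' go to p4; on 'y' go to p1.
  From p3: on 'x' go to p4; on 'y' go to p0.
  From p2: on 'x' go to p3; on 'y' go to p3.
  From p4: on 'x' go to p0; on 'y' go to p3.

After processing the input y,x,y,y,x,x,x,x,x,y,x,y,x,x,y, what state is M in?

p0 → p0 → p0 → p0 → p0 → p0 → p0 → p0 → p0 → p0 → p0 → p0 → p0 → p0 → p0 → p0

p0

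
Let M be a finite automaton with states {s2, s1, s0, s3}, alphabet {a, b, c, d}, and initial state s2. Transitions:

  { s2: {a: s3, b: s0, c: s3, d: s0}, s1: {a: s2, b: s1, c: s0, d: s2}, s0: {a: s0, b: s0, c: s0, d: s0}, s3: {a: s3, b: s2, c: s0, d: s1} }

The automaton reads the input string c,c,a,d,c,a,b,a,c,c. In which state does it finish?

s0

Trace: s2 -c-> s3 -c-> s0 -a-> s0 -d-> s0 -c-> s0 -a-> s0 -b-> s0 -a-> s0 -c-> s0 -c-> s0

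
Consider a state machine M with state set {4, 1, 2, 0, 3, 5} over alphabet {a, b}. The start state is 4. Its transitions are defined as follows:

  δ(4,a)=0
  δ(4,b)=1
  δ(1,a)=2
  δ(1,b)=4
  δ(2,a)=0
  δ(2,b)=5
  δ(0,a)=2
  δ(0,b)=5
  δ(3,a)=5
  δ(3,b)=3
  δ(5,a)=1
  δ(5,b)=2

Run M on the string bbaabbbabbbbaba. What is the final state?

4 → 1 → 4 → 0 → 2 → 5 → 2 → 5 → 1 → 4 → 1 → 4 → 1 → 2 → 5 → 1

1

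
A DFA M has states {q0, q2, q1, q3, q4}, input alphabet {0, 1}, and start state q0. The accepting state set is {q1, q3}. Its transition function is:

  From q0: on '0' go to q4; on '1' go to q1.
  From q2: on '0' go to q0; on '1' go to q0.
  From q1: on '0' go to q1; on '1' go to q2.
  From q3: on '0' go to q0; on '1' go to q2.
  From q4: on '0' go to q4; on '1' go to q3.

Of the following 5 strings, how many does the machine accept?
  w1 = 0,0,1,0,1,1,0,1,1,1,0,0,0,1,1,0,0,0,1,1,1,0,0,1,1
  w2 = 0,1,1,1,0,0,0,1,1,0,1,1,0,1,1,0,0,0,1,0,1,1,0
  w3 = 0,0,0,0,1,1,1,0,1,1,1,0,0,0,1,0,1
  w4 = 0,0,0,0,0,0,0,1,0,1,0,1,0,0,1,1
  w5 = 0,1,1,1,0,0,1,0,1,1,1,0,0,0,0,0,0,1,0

w1: q0 → q4 → q4 → q3 → q0 → q1 → q2 → q0 → q1 → q2 → q0 → q4 → q4 → q4 → q3 → q2 → q0 → q4 → q4 → q3 → q2 → q0 → q4 → q4 → q3 → q2  → end q2, rejected
w2: q0 → q4 → q3 → q2 → q0 → q4 → q4 → q4 → q3 → q2 → q0 → q1 → q2 → q0 → q1 → q2 → q0 → q4 → q4 → q3 → q0 → q1 → q2 → q0  → end q0, rejected
w3: q0 → q4 → q4 → q4 → q4 → q3 → q2 → q0 → q4 → q3 → q2 → q0 → q4 → q4 → q4 → q3 → q0 → q1  → end q1, accepted
w4: q0 → q4 → q4 → q4 → q4 → q4 → q4 → q4 → q3 → q0 → q1 → q1 → q2 → q0 → q4 → q3 → q2  → end q2, rejected
w5: q0 → q4 → q3 → q2 → q0 → q4 → q4 → q3 → q0 → q1 → q2 → q0 → q4 → q4 → q4 → q4 → q4 → q4 → q3 → q0  → end q0, rejected

1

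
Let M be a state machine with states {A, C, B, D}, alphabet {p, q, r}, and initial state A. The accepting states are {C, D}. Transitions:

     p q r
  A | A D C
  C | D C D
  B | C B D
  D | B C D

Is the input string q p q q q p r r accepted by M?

Trace: A -q-> D -p-> B -q-> B -q-> B -q-> B -p-> C -r-> D -r-> D
End state D is accepting.

Yes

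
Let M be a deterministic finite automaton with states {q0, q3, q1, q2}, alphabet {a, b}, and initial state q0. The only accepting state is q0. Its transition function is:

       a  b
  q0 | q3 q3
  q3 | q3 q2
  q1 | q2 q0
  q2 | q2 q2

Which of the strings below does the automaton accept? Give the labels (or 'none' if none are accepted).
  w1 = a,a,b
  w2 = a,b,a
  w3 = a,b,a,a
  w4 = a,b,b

none

w1:
  start at q0
  read 'a': q0 → q3
  read 'a': q3 → q3
  read 'b': q3 → q2
  end q2, rejected
w2:
  start at q0
  read 'a': q0 → q3
  read 'b': q3 → q2
  read 'a': q2 → q2
  end q2, rejected
w3:
  start at q0
  read 'a': q0 → q3
  read 'b': q3 → q2
  read 'a': q2 → q2
  read 'a': q2 → q2
  end q2, rejected
w4:
  start at q0
  read 'a': q0 → q3
  read 'b': q3 → q2
  read 'b': q2 → q2
  end q2, rejected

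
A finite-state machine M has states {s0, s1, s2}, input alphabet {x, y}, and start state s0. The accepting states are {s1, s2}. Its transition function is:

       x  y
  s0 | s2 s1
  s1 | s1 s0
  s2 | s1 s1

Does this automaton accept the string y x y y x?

Trace: s0 -y-> s1 -x-> s1 -y-> s0 -y-> s1 -x-> s1
End state s1 is accepting.

Yes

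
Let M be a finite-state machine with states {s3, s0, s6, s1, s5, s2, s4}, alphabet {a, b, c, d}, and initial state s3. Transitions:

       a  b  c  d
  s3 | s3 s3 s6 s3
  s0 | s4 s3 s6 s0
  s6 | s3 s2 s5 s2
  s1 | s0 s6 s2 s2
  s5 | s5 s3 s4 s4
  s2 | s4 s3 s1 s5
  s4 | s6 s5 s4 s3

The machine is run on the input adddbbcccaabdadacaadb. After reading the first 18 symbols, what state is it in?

start at s3
read 'a': s3 → s3
read 'd': s3 → s3
read 'd': s3 → s3
read 'd': s3 → s3
read 'b': s3 → s3
read 'b': s3 → s3
read 'c': s3 → s6
read 'c': s6 → s5
read 'c': s5 → s4
read 'a': s4 → s6
read 'a': s6 → s3
read 'b': s3 → s3
read 'd': s3 → s3
read 'a': s3 → s3
read 'd': s3 → s3
read 'a': s3 → s3
read 'c': s3 → s6
read 'a': s6 → s3
After 18 symbols: s3.

s3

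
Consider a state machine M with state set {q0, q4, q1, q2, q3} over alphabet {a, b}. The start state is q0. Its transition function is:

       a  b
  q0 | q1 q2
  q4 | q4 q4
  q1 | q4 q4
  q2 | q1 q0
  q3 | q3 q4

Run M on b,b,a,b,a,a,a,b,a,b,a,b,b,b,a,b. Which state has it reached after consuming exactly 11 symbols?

q4

q0 → q2 → q0 → q1 → q4 → q4 → q4 → q4 → q4 → q4 → q4 → q4
After 11 symbols: q4.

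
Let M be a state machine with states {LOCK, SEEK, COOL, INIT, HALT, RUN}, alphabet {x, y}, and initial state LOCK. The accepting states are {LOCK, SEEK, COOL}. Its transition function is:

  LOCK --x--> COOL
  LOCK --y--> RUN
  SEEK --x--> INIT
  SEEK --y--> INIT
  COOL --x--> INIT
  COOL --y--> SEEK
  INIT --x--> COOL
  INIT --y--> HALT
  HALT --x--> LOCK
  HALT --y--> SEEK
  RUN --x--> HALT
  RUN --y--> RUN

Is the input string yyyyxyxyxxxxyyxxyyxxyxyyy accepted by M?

Trace: LOCK -y-> RUN -y-> RUN -y-> RUN -y-> RUN -x-> HALT -y-> SEEK -x-> INIT -y-> HALT -x-> LOCK -x-> COOL -x-> INIT -x-> COOL -y-> SEEK -y-> INIT -x-> COOL -x-> INIT -y-> HALT -y-> SEEK -x-> INIT -x-> COOL -y-> SEEK -x-> INIT -y-> HALT -y-> SEEK -y-> INIT
End state INIT is not accepting.

No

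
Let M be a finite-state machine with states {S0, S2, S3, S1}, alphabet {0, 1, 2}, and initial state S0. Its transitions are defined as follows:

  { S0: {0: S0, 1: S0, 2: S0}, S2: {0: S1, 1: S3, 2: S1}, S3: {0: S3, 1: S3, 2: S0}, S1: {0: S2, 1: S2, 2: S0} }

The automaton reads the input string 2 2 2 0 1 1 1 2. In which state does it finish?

S0

S0 → S0 → S0 → S0 → S0 → S0 → S0 → S0 → S0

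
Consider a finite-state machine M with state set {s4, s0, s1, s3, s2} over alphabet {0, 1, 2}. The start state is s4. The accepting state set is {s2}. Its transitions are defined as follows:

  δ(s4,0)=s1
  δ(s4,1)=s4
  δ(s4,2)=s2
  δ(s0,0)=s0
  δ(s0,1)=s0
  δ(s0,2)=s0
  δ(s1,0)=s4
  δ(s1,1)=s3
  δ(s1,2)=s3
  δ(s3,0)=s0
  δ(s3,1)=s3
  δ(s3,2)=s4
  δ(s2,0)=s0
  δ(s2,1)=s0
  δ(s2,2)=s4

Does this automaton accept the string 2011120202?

s4 → s2 → s0 → s0 → s0 → s0 → s0 → s0 → s0 → s0 → s0
End state s0 is not accepting.

No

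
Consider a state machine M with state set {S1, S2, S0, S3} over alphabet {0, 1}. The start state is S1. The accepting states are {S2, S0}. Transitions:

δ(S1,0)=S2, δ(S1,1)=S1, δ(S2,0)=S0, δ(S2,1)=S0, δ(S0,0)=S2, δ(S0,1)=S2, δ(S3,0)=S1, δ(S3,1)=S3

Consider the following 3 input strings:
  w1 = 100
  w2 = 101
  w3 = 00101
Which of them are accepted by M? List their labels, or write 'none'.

w1:
  start at S1
  read '1': S1 → S1
  read '0': S1 → S2
  read '0': S2 → S0
  end S0, accepted
w2:
  start at S1
  read '1': S1 → S1
  read '0': S1 → S2
  read '1': S2 → S0
  end S0, accepted
w3:
  start at S1
  read '0': S1 → S2
  read '0': S2 → S0
  read '1': S0 → S2
  read '0': S2 → S0
  read '1': S0 → S2
  end S2, accepted

w1, w2, w3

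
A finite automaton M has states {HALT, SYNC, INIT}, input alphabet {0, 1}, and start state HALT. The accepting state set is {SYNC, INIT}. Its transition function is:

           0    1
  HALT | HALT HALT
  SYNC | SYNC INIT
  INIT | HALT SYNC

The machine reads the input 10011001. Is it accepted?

start at HALT
read '1': HALT → HALT
read '0': HALT → HALT
read '0': HALT → HALT
read '1': HALT → HALT
read '1': HALT → HALT
read '0': HALT → HALT
read '0': HALT → HALT
read '1': HALT → HALT
End state HALT is not accepting.

No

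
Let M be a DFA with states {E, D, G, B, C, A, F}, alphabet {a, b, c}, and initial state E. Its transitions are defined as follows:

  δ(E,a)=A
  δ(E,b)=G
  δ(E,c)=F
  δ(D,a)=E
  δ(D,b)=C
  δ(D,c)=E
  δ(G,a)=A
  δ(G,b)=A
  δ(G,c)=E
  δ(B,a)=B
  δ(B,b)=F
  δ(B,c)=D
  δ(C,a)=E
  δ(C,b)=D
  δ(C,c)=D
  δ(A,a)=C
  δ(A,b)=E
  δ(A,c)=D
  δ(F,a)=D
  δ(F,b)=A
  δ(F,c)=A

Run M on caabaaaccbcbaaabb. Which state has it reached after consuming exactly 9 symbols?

A

start at E
read 'c': E → F
read 'a': F → D
read 'a': D → E
read 'b': E → G
read 'a': G → A
read 'a': A → C
read 'a': C → E
read 'c': E → F
read 'c': F → A
After 9 symbols: A.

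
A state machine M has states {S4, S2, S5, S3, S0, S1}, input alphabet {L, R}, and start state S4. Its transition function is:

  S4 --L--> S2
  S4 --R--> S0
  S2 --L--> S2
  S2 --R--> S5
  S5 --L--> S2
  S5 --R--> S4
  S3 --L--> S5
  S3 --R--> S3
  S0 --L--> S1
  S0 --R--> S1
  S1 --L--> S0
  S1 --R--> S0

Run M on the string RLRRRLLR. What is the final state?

S4 → S0 → S1 → S0 → S1 → S0 → S1 → S0 → S1

S1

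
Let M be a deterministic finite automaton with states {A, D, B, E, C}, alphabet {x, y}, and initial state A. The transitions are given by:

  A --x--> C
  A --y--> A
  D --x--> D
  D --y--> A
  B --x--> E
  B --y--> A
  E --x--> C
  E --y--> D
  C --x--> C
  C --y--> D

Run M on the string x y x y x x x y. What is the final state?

start at A
read 'x': A → C
read 'y': C → D
read 'x': D → D
read 'y': D → A
read 'x': A → C
read 'x': C → C
read 'x': C → C
read 'y': C → D

D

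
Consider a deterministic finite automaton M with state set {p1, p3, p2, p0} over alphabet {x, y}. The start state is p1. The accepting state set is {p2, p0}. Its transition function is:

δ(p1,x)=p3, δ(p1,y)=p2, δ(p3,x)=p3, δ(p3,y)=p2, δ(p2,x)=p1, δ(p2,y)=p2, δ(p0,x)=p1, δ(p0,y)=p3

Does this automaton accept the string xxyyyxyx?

No

Trace: p1 -x-> p3 -x-> p3 -y-> p2 -y-> p2 -y-> p2 -x-> p1 -y-> p2 -x-> p1
End state p1 is not accepting.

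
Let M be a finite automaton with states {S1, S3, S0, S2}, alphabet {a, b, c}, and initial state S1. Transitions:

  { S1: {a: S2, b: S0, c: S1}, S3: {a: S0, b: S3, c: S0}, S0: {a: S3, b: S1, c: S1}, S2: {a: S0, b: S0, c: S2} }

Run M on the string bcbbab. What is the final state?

S1 → S0 → S1 → S0 → S1 → S2 → S0

S0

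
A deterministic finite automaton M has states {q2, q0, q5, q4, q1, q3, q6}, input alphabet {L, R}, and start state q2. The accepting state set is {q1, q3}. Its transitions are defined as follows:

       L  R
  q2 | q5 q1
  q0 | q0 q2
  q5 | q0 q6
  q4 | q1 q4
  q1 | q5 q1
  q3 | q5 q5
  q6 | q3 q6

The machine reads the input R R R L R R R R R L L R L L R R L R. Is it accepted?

Trace: q2 -R-> q1 -R-> q1 -R-> q1 -L-> q5 -R-> q6 -R-> q6 -R-> q6 -R-> q6 -R-> q6 -L-> q3 -L-> q5 -R-> q6 -L-> q3 -L-> q5 -R-> q6 -R-> q6 -L-> q3 -R-> q5
End state q5 is not accepting.

No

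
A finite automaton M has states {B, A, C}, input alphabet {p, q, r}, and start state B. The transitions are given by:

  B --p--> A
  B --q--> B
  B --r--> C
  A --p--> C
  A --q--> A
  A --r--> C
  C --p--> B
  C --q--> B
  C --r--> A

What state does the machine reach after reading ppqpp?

Trace: B -p-> A -p-> C -q-> B -p-> A -p-> C

C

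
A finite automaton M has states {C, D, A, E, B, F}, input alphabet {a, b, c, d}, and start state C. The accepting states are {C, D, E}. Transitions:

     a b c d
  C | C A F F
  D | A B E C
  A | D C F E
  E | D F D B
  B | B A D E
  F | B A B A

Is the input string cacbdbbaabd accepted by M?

Trace: C -c-> F -a-> B -c-> D -b-> B -d-> E -b-> F -b-> A -a-> D -a-> A -b-> C -d-> F
End state F is not accepting.

No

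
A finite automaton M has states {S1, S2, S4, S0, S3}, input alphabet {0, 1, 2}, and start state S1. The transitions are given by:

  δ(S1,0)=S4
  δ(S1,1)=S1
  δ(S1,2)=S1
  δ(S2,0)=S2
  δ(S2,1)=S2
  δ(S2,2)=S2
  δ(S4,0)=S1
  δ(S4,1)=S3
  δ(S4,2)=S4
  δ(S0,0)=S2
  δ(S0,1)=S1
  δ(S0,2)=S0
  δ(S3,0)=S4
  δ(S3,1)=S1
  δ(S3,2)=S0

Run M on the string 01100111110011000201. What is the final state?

Trace: S1 -0-> S4 -1-> S3 -1-> S1 -0-> S4 -0-> S1 -1-> S1 -1-> S1 -1-> S1 -1-> S1 -1-> S1 -0-> S4 -0-> S1 -1-> S1 -1-> S1 -0-> S4 -0-> S1 -0-> S4 -2-> S4 -0-> S1 -1-> S1

S1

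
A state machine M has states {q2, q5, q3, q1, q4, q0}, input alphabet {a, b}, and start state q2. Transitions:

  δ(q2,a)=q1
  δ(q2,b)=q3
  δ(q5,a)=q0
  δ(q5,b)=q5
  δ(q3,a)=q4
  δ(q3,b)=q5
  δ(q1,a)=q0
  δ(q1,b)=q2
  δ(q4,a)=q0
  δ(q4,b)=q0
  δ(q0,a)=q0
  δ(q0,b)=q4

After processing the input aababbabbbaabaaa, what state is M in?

Trace: q2 -a-> q1 -a-> q0 -b-> q4 -a-> q0 -b-> q4 -b-> q0 -a-> q0 -b-> q4 -b-> q0 -b-> q4 -a-> q0 -a-> q0 -b-> q4 -a-> q0 -a-> q0 -a-> q0

q0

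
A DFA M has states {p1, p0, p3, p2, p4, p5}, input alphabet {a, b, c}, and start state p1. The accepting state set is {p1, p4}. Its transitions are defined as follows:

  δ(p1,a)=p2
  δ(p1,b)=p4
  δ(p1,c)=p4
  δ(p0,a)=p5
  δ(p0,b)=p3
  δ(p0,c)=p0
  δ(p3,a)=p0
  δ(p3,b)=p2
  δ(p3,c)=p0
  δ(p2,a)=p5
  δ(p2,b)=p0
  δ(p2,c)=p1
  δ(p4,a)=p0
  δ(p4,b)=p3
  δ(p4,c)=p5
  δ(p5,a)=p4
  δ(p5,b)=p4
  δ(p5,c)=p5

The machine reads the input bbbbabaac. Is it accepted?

start at p1
read 'b': p1 → p4
read 'b': p4 → p3
read 'b': p3 → p2
read 'b': p2 → p0
read 'a': p0 → p5
read 'b': p5 → p4
read 'a': p4 → p0
read 'a': p0 → p5
read 'c': p5 → p5
End state p5 is not accepting.

No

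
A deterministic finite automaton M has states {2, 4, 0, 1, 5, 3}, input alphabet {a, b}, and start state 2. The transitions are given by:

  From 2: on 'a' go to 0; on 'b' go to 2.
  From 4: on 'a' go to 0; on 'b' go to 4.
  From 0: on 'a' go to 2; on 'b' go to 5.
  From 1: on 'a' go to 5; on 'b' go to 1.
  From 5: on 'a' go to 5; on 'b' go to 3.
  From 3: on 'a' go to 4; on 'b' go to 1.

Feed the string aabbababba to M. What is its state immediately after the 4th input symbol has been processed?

start at 2
read 'a': 2 → 0
read 'a': 0 → 2
read 'b': 2 → 2
read 'b': 2 → 2
After 4 symbols: 2.

2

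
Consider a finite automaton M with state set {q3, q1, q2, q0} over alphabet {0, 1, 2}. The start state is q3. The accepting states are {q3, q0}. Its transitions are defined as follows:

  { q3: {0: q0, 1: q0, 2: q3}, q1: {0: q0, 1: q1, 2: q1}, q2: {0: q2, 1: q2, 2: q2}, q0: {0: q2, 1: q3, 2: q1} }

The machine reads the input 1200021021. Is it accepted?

start at q3
read '1': q3 → q0
read '2': q0 → q1
read '0': q1 → q0
read '0': q0 → q2
read '0': q2 → q2
read '2': q2 → q2
read '1': q2 → q2
read '0': q2 → q2
read '2': q2 → q2
read '1': q2 → q2
End state q2 is not accepting.

No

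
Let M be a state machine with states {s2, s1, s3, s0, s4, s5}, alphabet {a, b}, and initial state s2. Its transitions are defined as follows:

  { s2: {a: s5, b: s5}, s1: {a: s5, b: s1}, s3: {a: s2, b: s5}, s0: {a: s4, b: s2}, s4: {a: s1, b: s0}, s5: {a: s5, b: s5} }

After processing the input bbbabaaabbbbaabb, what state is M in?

s5

s2 → s5 → s5 → s5 → s5 → s5 → s5 → s5 → s5 → s5 → s5 → s5 → s5 → s5 → s5 → s5 → s5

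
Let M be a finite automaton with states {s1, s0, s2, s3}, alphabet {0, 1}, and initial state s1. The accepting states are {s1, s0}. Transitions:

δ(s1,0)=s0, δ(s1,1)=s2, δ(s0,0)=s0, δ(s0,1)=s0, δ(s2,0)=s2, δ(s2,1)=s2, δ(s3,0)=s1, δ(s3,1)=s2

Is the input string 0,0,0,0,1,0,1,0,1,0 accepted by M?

Trace: s1 -0-> s0 -0-> s0 -0-> s0 -0-> s0 -1-> s0 -0-> s0 -1-> s0 -0-> s0 -1-> s0 -0-> s0
End state s0 is accepting.

Yes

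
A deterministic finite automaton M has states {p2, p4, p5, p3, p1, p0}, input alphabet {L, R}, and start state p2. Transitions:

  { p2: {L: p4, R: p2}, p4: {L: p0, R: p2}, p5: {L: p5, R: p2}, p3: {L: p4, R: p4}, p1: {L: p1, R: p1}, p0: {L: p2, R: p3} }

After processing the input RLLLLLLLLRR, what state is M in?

p4

Trace: p2 -R-> p2 -L-> p4 -L-> p0 -L-> p2 -L-> p4 -L-> p0 -L-> p2 -L-> p4 -L-> p0 -R-> p3 -R-> p4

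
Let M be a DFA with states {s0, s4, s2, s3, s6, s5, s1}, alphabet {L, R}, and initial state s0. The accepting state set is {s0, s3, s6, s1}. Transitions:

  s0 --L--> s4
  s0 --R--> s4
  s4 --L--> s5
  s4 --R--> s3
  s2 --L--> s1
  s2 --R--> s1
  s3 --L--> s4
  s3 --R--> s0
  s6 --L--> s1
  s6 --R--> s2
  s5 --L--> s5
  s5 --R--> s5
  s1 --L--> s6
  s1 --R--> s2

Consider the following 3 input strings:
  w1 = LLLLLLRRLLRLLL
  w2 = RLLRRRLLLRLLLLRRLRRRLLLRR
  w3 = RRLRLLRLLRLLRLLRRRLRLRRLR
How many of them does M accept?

0

w1: Trace: s0 -L-> s4 -L-> s5 -L-> s5 -L-> s5 -L-> s5 -L-> s5 -R-> s5 -R-> s5 -L-> s5 -L-> s5 -R-> s5 -L-> s5 -L-> s5 -L-> s5  → end s5, rejected
w2: Trace: s0 -R-> s4 -L-> s5 -L-> s5 -R-> s5 -R-> s5 -R-> s5 -L-> s5 -L-> s5 -L-> s5 -R-> s5 -L-> s5 -L-> s5 -L-> s5 -L-> s5 -R-> s5 -R-> s5 -L-> s5 -R-> s5 -R-> s5 -R-> s5 -L-> s5 -L-> s5 -L-> s5 -R-> s5 -R-> s5  → end s5, rejected
w3: Trace: s0 -R-> s4 -R-> s3 -L-> s4 -R-> s3 -L-> s4 -L-> s5 -R-> s5 -L-> s5 -L-> s5 -R-> s5 -L-> s5 -L-> s5 -R-> s5 -L-> s5 -L-> s5 -R-> s5 -R-> s5 -R-> s5 -L-> s5 -R-> s5 -L-> s5 -R-> s5 -R-> s5 -L-> s5 -R-> s5  → end s5, rejected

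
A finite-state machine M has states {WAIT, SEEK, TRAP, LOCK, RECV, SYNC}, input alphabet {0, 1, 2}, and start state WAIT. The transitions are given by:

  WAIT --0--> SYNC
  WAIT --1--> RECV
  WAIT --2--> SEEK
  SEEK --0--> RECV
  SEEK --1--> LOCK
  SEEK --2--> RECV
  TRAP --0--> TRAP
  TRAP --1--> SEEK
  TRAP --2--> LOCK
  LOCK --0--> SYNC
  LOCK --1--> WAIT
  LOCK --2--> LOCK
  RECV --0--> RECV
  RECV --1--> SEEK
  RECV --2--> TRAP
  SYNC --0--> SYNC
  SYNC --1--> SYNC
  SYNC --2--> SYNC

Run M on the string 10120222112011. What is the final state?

LOCK

Trace: WAIT -1-> RECV -0-> RECV -1-> SEEK -2-> RECV -0-> RECV -2-> TRAP -2-> LOCK -2-> LOCK -1-> WAIT -1-> RECV -2-> TRAP -0-> TRAP -1-> SEEK -1-> LOCK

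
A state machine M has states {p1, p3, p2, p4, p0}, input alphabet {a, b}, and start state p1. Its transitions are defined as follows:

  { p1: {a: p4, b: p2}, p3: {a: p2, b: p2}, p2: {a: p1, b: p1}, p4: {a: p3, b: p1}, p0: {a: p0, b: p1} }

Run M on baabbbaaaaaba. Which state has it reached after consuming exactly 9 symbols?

p2

Trace: p1 -b-> p2 -a-> p1 -a-> p4 -b-> p1 -b-> p2 -b-> p1 -a-> p4 -a-> p3 -a-> p2
After 9 symbols: p2.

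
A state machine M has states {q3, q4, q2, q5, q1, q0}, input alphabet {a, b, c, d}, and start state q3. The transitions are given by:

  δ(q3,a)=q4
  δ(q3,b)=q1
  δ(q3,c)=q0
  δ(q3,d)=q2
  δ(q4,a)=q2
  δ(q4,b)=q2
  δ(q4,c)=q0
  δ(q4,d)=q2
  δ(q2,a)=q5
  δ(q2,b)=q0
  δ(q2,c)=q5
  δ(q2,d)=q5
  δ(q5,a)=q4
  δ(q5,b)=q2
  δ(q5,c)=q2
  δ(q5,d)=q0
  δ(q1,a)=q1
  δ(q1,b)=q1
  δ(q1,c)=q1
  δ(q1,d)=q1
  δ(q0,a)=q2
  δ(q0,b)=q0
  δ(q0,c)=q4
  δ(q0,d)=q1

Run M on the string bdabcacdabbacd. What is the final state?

Trace: q3 -b-> q1 -d-> q1 -a-> q1 -b-> q1 -c-> q1 -a-> q1 -c-> q1 -d-> q1 -a-> q1 -b-> q1 -b-> q1 -a-> q1 -c-> q1 -d-> q1

q1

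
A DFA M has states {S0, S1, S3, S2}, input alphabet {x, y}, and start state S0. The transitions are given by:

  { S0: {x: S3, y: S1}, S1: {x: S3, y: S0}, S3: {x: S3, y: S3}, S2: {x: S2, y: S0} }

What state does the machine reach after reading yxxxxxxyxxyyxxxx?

S0 → S1 → S3 → S3 → S3 → S3 → S3 → S3 → S3 → S3 → S3 → S3 → S3 → S3 → S3 → S3 → S3

S3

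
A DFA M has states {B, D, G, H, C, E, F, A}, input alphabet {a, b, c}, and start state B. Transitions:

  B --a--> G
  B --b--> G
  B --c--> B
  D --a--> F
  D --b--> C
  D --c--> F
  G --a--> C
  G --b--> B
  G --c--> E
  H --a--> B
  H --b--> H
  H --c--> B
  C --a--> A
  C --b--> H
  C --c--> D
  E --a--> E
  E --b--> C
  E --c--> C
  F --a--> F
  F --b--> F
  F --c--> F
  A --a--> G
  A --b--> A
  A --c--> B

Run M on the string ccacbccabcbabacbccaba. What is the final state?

start at B
read 'c': B → B
read 'c': B → B
read 'a': B → G
read 'c': G → E
read 'b': E → C
read 'c': C → D
read 'c': D → F
read 'a': F → F
read 'b': F → F
read 'c': F → F
read 'b': F → F
read 'a': F → F
read 'b': F → F
read 'a': F → F
read 'c': F → F
read 'b': F → F
read 'c': F → F
read 'c': F → F
read 'a': F → F
read 'b': F → F
read 'a': F → F

F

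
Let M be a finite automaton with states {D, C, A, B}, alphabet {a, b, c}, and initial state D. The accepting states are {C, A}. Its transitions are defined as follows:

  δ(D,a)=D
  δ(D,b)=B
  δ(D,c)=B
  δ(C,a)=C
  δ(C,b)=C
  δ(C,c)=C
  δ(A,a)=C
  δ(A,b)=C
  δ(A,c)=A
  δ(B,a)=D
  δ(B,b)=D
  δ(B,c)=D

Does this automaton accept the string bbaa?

No

start at D
read 'b': D → B
read 'b': B → D
read 'a': D → D
read 'a': D → D
End state D is not accepting.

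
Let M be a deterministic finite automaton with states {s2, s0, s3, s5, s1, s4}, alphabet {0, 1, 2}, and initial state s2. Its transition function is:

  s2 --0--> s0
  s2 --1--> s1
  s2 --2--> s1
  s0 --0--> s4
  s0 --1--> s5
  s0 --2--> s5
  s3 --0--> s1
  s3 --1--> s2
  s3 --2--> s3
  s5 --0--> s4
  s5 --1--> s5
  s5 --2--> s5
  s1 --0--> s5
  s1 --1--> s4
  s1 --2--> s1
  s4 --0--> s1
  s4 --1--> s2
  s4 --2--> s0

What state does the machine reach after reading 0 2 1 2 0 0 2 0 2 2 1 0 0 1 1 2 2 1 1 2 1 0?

s1

s2 → s0 → s5 → s5 → s5 → s4 → s1 → s1 → s5 → s5 → s5 → s5 → s4 → s1 → s4 → s2 → s1 → s1 → s4 → s2 → s1 → s4 → s1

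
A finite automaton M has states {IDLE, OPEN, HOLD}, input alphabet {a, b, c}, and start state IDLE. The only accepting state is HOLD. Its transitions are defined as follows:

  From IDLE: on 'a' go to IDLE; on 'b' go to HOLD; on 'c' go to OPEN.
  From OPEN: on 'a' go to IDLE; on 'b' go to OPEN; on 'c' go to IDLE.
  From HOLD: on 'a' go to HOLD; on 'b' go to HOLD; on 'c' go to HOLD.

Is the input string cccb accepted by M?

No

Trace: IDLE -c-> OPEN -c-> IDLE -c-> OPEN -b-> OPEN
End state OPEN is not accepting.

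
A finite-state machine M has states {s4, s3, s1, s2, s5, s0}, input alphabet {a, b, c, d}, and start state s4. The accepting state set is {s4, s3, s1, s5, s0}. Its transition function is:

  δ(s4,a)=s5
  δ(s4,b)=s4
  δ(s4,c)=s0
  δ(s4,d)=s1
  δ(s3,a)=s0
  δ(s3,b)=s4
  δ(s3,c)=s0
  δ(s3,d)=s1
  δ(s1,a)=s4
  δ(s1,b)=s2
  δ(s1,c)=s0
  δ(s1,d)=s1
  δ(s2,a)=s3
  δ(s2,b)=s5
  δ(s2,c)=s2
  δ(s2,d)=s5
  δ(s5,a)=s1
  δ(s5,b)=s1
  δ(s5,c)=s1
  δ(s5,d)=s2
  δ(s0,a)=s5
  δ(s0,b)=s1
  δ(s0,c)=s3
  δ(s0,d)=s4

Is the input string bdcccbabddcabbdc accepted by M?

Yes

Trace: s4 -b-> s4 -d-> s1 -c-> s0 -c-> s3 -c-> s0 -b-> s1 -a-> s4 -b-> s4 -d-> s1 -d-> s1 -c-> s0 -a-> s5 -b-> s1 -b-> s2 -d-> s5 -c-> s1
End state s1 is accepting.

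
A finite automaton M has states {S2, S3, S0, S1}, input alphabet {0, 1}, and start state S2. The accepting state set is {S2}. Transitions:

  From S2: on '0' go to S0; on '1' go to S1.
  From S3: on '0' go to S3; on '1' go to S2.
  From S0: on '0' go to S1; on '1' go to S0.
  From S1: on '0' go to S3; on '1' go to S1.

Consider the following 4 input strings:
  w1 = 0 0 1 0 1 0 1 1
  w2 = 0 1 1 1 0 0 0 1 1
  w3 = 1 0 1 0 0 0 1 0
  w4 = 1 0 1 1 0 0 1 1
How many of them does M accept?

0

w1: S2 → S0 → S1 → S1 → S3 → S2 → S0 → S0 → S0  → end S0, rejected
w2: S2 → S0 → S0 → S0 → S0 → S1 → S3 → S3 → S2 → S1  → end S1, rejected
w3: S2 → S1 → S3 → S2 → S0 → S1 → S3 → S2 → S0  → end S0, rejected
w4: S2 → S1 → S3 → S2 → S1 → S3 → S3 → S2 → S1  → end S1, rejected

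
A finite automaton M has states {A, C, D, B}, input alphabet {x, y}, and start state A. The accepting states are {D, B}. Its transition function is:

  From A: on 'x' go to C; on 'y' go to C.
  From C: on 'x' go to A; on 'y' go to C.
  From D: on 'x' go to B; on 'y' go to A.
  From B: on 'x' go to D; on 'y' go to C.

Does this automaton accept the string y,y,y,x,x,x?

No

start at A
read 'y': A → C
read 'y': C → C
read 'y': C → C
read 'x': C → A
read 'x': A → C
read 'x': C → A
End state A is not accepting.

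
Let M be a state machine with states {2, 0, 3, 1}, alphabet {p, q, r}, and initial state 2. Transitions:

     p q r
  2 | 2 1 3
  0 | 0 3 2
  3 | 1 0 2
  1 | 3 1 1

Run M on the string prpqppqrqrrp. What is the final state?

3

2 → 2 → 3 → 1 → 1 → 3 → 1 → 1 → 1 → 1 → 1 → 1 → 3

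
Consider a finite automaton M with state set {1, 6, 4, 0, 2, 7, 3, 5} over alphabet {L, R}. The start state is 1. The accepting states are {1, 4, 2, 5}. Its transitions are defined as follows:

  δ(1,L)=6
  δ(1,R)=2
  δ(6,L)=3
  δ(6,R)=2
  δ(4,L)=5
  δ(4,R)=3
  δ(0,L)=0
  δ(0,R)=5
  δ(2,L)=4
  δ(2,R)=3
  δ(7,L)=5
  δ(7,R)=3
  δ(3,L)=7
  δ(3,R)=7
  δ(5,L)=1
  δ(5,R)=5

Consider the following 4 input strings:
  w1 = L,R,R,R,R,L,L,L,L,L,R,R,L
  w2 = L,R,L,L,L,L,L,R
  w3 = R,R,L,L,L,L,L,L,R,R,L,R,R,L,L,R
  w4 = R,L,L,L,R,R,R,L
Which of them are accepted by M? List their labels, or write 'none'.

w1:
  start at 1
  read 'L': 1 → 6
  read 'R': 6 → 2
  read 'R': 2 → 3
  read 'R': 3 → 7
  read 'R': 7 → 3
  read 'L': 3 → 7
  read 'L': 7 → 5
  read 'L': 5 → 1
  read 'L': 1 → 6
  read 'L': 6 → 3
  read 'R': 3 → 7
  read 'R': 7 → 3
  read 'L': 3 → 7
  end 7, rejected
w2:
  start at 1
  read 'L': 1 → 6
  read 'R': 6 → 2
  read 'L': 2 → 4
  read 'L': 4 → 5
  read 'L': 5 → 1
  read 'L': 1 → 6
  read 'L': 6 → 3
  read 'R': 3 → 7
  end 7, rejected
w3:
  start at 1
  read 'R': 1 → 2
  read 'R': 2 → 3
  read 'L': 3 → 7
  read 'L': 7 → 5
  read 'L': 5 → 1
  read 'L': 1 → 6
  read 'L': 6 → 3
  read 'L': 3 → 7
  read 'R': 7 → 3
  read 'R': 3 → 7
  read 'L': 7 → 5
  read 'R': 5 → 5
  read 'R': 5 → 5
  read 'L': 5 → 1
  read 'L': 1 → 6
  read 'R': 6 → 2
  end 2, accepted
w4:
  start at 1
  read 'R': 1 → 2
  read 'L': 2 → 4
  read 'L': 4 → 5
  read 'L': 5 → 1
  read 'R': 1 → 2
  read 'R': 2 → 3
  read 'R': 3 → 7
  read 'L': 7 → 5
  end 5, accepted

w3, w4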